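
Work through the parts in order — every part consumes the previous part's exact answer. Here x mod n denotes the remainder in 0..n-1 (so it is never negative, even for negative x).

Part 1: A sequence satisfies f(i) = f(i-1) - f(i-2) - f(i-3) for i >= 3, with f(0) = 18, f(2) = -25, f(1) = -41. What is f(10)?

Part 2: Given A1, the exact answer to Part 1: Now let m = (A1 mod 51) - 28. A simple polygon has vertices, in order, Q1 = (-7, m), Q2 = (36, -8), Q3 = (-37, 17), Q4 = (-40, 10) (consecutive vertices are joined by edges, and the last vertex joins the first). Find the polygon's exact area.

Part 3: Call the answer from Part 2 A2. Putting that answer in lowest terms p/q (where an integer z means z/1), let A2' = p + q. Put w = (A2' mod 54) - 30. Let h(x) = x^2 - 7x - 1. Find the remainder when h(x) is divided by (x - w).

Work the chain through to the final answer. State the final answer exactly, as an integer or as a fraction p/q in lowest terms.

Part 1: f(3) = 1*(-25) - 1*(-41) - 1*(18) = -2; iterating: f(3)=-2, f(4)=64, f(5)=91, f(6)=29, f(7)=-126, f(8)=-246, f(9)=-149, f(10)=223; answer 223
Part 2: A1 = 223; m = -9; cross terms: (-7*-8 - 36*-9)=380, (36*17 - -37*-8)=316, (-37*10 - -40*17)=310, (-40*-9 - -7*10)=430; twice the area = |1436| = 1436; area = 718; answer 718
Part 3: A2 = 718; threaded value p + q = 719; w = -13; remainder = value at the root: 1*(-13)^2 - 7*(-13)^1 - 1 = (169) + (91) + (-1) = 259; answer 259

259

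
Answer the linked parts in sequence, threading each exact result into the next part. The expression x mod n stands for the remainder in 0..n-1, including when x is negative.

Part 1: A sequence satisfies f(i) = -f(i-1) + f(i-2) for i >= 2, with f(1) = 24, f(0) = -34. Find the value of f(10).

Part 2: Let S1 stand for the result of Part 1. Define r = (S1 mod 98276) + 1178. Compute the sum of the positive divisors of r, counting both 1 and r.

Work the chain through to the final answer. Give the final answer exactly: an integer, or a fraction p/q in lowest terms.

Part 1: f(2) = -1*(24) + 1*(-34) = -58; iterating: f(2)=-58, f(3)=82, f(4)=-140, f(5)=222, f(6)=-362, f(7)=584, f(8)=-946, f(9)=1530, f(10)=-2476; answer -2476
Part 2: S1 = -2476; r = 96978; 96978 = 2 * 3 * 7 * 2309; sigma = (1 + 2) * (1 + 3) * (1 + 7) * (1 + 2309) = 3 * 4 * 8 * 2310 = 221760; answer 221760

221760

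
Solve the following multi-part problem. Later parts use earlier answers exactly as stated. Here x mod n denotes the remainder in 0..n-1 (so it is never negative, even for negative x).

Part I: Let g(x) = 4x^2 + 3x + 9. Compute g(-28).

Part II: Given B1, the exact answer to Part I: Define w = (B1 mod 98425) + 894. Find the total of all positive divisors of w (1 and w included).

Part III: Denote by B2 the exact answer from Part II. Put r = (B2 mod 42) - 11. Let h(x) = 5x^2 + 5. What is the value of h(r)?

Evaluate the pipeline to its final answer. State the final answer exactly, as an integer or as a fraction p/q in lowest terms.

10

Part I: 4*(-28)^2 + 3*(-28)^1 + 9 = (3136) + (-84) + (9) = 3061; answer 3061
Part II: B1 = 3061; w = 3955; 3955 = 5 * 7 * 113; sigma = (1 + 5) * (1 + 7) * (1 + 113) = 6 * 8 * 114 = 5472; answer 5472
Part III: B2 = 5472; r = 1; 5*(1)^2 + 5 = (5) + (5) = 10; answer 10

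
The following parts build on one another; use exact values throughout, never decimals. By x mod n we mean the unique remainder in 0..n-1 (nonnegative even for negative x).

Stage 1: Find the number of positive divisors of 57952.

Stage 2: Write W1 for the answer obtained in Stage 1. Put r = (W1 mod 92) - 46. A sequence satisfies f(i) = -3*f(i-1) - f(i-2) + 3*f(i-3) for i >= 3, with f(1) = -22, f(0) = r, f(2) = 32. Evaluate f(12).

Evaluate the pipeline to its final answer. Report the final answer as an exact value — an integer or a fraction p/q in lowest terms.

Stage 1: 57952 = 2^5 * 1811; number of divisors = (5+1) * (1+1) = 12; answer 12
Stage 2: W1 = 12; r = -34; f(3) = -3*(32) - 1*(-22) + 3*(-34) = -176; iterating: f(3)=-176, f(4)=430, f(5)=-1018, f(6)=2096, f(7)=-3980, f(8)=6790, f(9)=-10102, f(10)=11576, f(11)=-4256, f(12)=-29114; answer -29114

-29114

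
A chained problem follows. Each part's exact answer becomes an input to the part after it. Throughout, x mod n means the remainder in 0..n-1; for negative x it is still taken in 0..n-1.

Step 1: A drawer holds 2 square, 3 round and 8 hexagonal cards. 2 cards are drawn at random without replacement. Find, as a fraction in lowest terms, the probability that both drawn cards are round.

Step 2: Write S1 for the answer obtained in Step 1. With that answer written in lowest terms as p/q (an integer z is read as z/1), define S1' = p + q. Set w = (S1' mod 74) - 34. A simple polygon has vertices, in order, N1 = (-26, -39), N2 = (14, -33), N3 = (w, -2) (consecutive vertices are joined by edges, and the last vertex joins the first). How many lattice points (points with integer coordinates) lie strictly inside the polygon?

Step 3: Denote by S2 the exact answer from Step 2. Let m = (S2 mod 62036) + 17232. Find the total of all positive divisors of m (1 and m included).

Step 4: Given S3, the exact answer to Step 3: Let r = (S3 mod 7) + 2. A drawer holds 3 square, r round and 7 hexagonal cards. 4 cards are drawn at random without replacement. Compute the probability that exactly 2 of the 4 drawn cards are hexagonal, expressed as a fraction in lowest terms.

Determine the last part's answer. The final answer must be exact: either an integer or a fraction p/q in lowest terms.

63/143

Step 1: total draws C(13,2) = 78; favorable C(3,2) = 3; P = 1/26; answer 1/26
Step 2: S1 = 1/26; threaded value p + q = 27; w = -7; cross terms: (-26*-33 - 14*-39)=1404, (14*-2 - -7*-33)=-259, (-7*-39 - -26*-2)=221; twice the area = |1366| = 1366; area = 683; boundary points = 2 + 1 + 1 = 4; strictly interior points = area - boundary/2 + 1 = 682; answer 682
Step 3: S2 = 682; m = 17914; 17914 = 2 * 13^2 * 53; sigma = (1 + 2) * (1 + 13 + 169) * (1 + 53) = 3 * 183 * 54 = 29646; answer 29646
Step 4: S3 = 29646; r = 3; total draws C(13,4) = 715; favorable C(7,2)*C(6,2) = 315; P = 63/143; answer 63/143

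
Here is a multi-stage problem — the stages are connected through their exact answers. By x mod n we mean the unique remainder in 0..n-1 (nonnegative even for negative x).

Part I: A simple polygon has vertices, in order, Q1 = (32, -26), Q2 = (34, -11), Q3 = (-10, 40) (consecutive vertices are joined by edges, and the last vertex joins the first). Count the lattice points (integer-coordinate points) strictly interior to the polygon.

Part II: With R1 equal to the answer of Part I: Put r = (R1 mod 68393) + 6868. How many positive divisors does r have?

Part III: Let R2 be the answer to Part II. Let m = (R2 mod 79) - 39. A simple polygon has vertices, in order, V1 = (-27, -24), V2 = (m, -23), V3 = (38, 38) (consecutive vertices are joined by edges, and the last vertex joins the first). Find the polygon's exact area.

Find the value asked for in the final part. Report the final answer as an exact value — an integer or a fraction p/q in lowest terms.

Part I: cross terms: (32*-11 - 34*-26)=532, (34*40 - -10*-11)=1250, (-10*-26 - 32*40)=-1020; twice the area = |762| = 762; area = 381; boundary points = 1 + 1 + 6 = 8; strictly interior points = area - boundary/2 + 1 = 378; answer 378
Part II: R1 = 378; r = 7246; 7246 = 2 * 3623; number of divisors = (1+1) * (1+1) = 4; answer 4
Part III: R2 = 4; m = -35; cross terms: (-27*-23 - -35*-24)=-219, (-35*38 - 38*-23)=-456, (38*-24 - -27*38)=114; twice the area = |-561| = 561; area = 561/2; answer 561/2

561/2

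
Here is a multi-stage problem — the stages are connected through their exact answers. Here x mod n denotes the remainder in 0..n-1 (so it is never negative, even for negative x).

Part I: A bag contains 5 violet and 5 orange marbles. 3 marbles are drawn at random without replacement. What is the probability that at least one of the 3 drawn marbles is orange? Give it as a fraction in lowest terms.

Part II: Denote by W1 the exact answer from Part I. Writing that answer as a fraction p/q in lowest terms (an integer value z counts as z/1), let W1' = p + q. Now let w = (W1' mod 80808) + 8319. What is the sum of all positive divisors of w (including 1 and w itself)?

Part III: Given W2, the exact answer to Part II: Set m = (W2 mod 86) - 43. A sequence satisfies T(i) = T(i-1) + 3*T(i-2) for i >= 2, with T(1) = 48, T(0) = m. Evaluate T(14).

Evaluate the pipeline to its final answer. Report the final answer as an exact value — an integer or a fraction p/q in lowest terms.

1270683

Part I: total draws C(10,3) = 120; complement C(5,3) = 10; favorable 120 - 10 = 110; P = 11/12; answer 11/12
Part II: W1 = 11/12; threaded value p + q = 23; w = 8342; 8342 = 2 * 43 * 97; sigma = (1 + 2) * (1 + 43) * (1 + 97) = 3 * 44 * 98 = 12936; answer 12936
Part III: W2 = 12936; m = -7; T(2) = 1*(48) + 3*(-7) = 27; iterating: T(2)=27, T(3)=171, T(4)=252, T(5)=765, T(6)=1521, T(7)=3816, T(8)=8379, T(9)=19827, T(10)=44964, T(11)=104445, T(12)=239337, T(13)=552672, T(14)=1270683; answer 1270683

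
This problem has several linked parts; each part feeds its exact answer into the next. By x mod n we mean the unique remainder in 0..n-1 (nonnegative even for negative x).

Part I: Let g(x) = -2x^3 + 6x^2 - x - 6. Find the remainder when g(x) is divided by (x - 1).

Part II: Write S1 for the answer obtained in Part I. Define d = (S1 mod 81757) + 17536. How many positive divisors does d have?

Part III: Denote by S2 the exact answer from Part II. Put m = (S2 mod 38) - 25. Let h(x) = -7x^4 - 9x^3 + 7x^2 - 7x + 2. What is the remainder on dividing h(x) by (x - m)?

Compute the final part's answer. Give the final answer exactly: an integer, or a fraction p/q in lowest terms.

Part I: remainder = value at the root: -2*(1)^3 + 6*(1)^2 - 1*(1)^1 - 6 = (-2) + (6) + (-1) + (-6) = -3; answer -3
Part II: S1 = -3; d = 99290; 99290 = 2 * 5 * 9929; number of divisors = (1+1) * (1+1) * (1+1) = 8; answer 8
Part III: S2 = 8; m = -17; remainder = value at the root: -7*(-17)^4 - 9*(-17)^3 + 7*(-17)^2 - 7*(-17)^1 + 2 = (-584647) + (44217) + (2023) + (119) + (2) = -538286; answer -538286

-538286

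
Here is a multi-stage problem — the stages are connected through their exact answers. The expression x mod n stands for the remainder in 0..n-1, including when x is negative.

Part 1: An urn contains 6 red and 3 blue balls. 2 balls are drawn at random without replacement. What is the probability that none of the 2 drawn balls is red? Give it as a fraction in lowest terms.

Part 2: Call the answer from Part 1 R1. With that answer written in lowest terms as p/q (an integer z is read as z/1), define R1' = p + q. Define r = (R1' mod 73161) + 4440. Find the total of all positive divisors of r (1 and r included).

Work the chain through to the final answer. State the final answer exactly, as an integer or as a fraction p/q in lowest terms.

4588

Part 1: total draws C(9,2) = 36; favorable C(3,2) = 3; P = 1/12; answer 1/12
Part 2: R1 = 1/12; threaded value p + q = 13; r = 4453; 4453 = 61 * 73; sigma = (1 + 61) * (1 + 73) = 62 * 74 = 4588; answer 4588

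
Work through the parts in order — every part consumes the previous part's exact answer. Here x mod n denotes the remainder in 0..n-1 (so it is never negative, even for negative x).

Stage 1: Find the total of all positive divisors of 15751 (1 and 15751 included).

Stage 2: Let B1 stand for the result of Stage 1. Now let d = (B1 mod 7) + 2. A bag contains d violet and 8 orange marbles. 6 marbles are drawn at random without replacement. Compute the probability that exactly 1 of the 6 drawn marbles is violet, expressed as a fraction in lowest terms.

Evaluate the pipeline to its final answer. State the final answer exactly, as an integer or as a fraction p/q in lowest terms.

Stage 1: 15751 = 19 * 829; sigma = (1 + 19) * (1 + 829) = 20 * 830 = 16600; answer 16600
Stage 2: B1 = 16600; d = 5; total draws C(13,6) = 1716; favorable C(5,1)*C(8,5) = 280; P = 70/429; answer 70/429

70/429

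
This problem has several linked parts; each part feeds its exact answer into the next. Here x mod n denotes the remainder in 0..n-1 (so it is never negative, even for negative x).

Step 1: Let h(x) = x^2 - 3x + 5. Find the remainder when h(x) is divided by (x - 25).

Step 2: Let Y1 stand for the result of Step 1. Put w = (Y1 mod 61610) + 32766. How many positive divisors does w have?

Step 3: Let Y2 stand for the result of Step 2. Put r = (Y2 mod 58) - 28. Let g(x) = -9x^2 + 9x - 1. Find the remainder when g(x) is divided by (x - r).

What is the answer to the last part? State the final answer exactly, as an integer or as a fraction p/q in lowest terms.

Step 1: remainder = value at the root: 1*(25)^2 - 3*(25)^1 + 5 = (625) + (-75) + (5) = 555; answer 555
Step 2: Y1 = 555; w = 33321; 33321 = 3 * 29 * 383; number of divisors = (1+1) * (1+1) * (1+1) = 8; answer 8
Step 3: Y2 = 8; r = -20; remainder = value at the root: -9*(-20)^2 + 9*(-20)^1 - 1 = (-3600) + (-180) + (-1) = -3781; answer -3781

-3781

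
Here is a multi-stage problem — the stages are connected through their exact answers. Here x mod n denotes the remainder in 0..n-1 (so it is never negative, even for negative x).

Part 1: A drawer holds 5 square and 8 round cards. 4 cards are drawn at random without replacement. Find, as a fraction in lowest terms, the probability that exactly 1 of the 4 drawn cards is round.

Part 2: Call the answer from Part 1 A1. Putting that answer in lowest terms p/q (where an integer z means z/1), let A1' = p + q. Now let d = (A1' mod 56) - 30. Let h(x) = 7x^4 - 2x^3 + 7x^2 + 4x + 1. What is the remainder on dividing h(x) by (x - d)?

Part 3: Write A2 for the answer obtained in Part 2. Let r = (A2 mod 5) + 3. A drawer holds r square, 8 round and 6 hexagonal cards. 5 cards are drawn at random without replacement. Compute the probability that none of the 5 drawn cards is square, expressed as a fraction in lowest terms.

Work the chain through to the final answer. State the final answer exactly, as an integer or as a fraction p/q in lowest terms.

Part 1: total draws C(13,4) = 715; favorable C(8,1)*C(5,3) = 80; P = 16/143; answer 16/143
Part 2: A1 = 16/143; threaded value p + q = 159; d = 17; remainder = value at the root: 7*(17)^4 - 2*(17)^3 + 7*(17)^2 + 4*(17)^1 + 1 = (584647) + (-9826) + (2023) + (68) + (1) = 576913; answer 576913
Part 3: A2 = 576913; r = 6; total draws C(20,5) = 15504; favorable C(14,5) = 2002; P = 1001/7752; answer 1001/7752

1001/7752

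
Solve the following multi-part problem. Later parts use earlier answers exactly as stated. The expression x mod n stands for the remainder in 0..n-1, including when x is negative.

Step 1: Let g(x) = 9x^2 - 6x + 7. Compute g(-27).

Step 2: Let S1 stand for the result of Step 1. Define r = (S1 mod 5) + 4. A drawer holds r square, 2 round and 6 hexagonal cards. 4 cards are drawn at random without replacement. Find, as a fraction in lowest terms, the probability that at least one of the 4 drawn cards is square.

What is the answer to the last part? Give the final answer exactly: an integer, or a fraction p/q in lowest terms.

85/99

Step 1: 9*(-27)^2 - 6*(-27)^1 + 7 = (6561) + (162) + (7) = 6730; answer 6730
Step 2: S1 = 6730; r = 4; total draws C(12,4) = 495; complement C(8,4) = 70; favorable 495 - 70 = 425; P = 85/99; answer 85/99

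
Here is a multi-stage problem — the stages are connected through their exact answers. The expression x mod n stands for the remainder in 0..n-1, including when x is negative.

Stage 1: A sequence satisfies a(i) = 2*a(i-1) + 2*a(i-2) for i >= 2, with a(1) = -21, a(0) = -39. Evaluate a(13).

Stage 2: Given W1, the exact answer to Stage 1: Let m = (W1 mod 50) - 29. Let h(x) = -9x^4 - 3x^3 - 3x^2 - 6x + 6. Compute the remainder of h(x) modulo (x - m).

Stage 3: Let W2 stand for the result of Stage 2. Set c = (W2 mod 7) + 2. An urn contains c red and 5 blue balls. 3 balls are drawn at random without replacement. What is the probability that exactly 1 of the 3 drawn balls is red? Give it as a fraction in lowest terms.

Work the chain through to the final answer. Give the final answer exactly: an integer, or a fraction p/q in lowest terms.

4/7

Stage 1: a(2) = 2*(-21) + 2*(-39) = -120; iterating: a(2)=-120, a(3)=-282, a(4)=-804, a(5)=-2172, a(6)=-5952, a(7)=-16248, a(8)=-44400, a(9)=-121296, a(10)=-331392, a(11)=-905376, a(12)=-2473536, a(13)=-6757824; answer -6757824
Stage 2: W1 = -6757824; m = -3; remainder = value at the root: -9*(-3)^4 - 3*(-3)^3 - 3*(-3)^2 - 6*(-3)^1 + 6 = (-729) + (81) + (-27) + (18) + (6) = -651; answer -651
Stage 3: W2 = -651; c = 2; total draws C(7,3) = 35; favorable C(2,1)*C(5,2) = 20; P = 4/7; answer 4/7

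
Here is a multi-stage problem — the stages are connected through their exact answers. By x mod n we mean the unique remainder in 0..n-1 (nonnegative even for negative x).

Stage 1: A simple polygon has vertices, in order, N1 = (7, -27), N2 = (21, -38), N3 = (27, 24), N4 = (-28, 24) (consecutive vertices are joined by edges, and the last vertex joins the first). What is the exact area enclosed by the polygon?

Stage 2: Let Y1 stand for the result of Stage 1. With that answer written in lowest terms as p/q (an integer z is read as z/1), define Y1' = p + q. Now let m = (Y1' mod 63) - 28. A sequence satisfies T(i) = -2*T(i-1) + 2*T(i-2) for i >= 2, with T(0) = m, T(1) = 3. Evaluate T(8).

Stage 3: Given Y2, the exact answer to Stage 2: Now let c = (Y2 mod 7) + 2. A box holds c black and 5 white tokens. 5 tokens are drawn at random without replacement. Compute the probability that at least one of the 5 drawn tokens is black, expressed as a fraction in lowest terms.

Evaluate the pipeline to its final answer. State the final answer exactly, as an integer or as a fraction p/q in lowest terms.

55/56

Stage 1: cross terms: (7*-38 - 21*-27)=301, (21*24 - 27*-38)=1530, (27*24 - -28*24)=1320, (-28*-27 - 7*24)=588; twice the area = |3739| = 3739; area = 3739/2; answer 3739/2
Stage 2: Y1 = 3739/2; threaded value p + q = 3741; m = -4; T(2) = -2*(3) + 2*(-4) = -14; iterating: T(2)=-14, T(3)=34, T(4)=-96, T(5)=260, T(6)=-712, T(7)=1944, T(8)=-5312; answer -5312
Stage 3: Y2 = -5312; c = 3; total draws C(8,5) = 56; complement C(5,5) = 1; favorable 56 - 1 = 55; P = 55/56; answer 55/56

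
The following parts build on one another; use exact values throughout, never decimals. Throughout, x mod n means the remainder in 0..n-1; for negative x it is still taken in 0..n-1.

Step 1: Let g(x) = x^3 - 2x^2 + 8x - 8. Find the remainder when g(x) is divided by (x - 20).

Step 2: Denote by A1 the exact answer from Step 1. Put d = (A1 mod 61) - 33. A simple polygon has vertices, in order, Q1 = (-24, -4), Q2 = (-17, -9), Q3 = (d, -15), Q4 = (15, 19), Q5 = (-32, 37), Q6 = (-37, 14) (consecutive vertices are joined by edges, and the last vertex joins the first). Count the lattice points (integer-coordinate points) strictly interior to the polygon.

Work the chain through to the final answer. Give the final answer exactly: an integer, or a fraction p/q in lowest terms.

1581

Step 1: remainder = value at the root: 1*(20)^3 - 2*(20)^2 + 8*(20)^1 - 8 = (8000) + (-800) + (160) + (-8) = 7352; answer 7352
Step 2: A1 = 7352; d = -1; cross terms: (-24*-9 - -17*-4)=148, (-17*-15 - -1*-9)=246, (-1*19 - 15*-15)=206, (15*37 - -32*19)=1163, (-32*14 - -37*37)=921, (-37*-4 - -24*14)=484; twice the area = |3168| = 3168; area = 1584; boundary points = 1 + 2 + 2 + 1 + 1 + 1 = 8; strictly interior points = area - boundary/2 + 1 = 1581; answer 1581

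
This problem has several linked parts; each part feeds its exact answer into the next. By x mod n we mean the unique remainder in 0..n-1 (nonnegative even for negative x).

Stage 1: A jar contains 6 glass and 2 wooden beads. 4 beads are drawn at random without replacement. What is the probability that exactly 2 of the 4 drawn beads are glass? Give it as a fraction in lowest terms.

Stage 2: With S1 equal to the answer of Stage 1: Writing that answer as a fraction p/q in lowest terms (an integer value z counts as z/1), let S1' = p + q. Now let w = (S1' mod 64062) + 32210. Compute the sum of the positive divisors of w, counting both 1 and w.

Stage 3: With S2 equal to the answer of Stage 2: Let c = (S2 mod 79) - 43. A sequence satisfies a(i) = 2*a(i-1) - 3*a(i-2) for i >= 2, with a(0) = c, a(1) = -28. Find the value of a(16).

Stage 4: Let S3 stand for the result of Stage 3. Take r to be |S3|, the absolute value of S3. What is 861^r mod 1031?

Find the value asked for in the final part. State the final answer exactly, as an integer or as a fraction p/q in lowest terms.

133

Stage 1: total draws C(8,4) = 70; favorable C(6,2)*C(2,2) = 15; P = 3/14; answer 3/14
Stage 2: S1 = 3/14; threaded value p + q = 17; w = 32227; 32227 = 13 * 37 * 67; sigma = (1 + 13) * (1 + 37) * (1 + 67) = 14 * 38 * 68 = 36176; answer 36176
Stage 3: S2 = 36176; c = 30; a(2) = 2*(-28) - 3*(30) = -146; iterating: a(2)=-146, a(3)=-208, a(4)=22, a(5)=668, a(6)=1270, a(7)=536, a(8)=-2738, a(9)=-7084, a(10)=-5954, a(11)=9344, a(12)=36550, a(13)=45068, a(14)=-19514, a(15)=-174232, a(16)=-289922; answer -289922
Stage 4: S3 = -289922; r = 289922; squarings mod 1031: 861^1=861, 861^2=32, 861^4=1024, 861^8=49, 861^16=339, 861^32=480, 861^64=487, 861^128=39, 861^256=490, 861^512=908, 861^1024=695, 861^2048=517, 861^4096=260, 861^8192=585, 861^16384=964, 861^32768=365, 861^65536=226, 861^131072=557, 861^262144=949; 861^289922 = 861^2 * 861^128 * 861^1024 * 861^2048 * 861^8192 * 861^16384 * 861^262144 = 133 (mod 1031); answer 133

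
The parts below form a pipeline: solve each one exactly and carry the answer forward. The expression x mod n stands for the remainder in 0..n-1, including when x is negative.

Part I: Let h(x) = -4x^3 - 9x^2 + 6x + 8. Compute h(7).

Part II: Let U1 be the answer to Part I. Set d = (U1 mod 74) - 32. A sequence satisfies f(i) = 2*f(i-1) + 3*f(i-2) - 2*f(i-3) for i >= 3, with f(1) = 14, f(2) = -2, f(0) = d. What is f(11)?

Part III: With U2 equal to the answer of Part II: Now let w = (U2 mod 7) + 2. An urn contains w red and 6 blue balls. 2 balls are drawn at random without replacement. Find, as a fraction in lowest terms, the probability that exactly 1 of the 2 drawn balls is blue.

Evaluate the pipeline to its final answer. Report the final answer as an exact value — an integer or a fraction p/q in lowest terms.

Part I: -4*(7)^3 - 9*(7)^2 + 6*(7)^1 + 8 = (-1372) + (-441) + (42) + (8) = -1763; answer -1763
Part II: U1 = -1763; d = -19; f(3) = 2*(-2) + 3*(14) - 2*(-19) = 76; iterating: f(3)=76, f(4)=118, f(5)=468, f(6)=1138, f(7)=3444, f(8)=9366, f(9)=26788, f(10)=74786, f(11)=211204; answer 211204
Part III: U2 = 211204; w = 2; total draws C(8,2) = 28; favorable C(6,1)*C(2,1) = 12; P = 3/7; answer 3/7

3/7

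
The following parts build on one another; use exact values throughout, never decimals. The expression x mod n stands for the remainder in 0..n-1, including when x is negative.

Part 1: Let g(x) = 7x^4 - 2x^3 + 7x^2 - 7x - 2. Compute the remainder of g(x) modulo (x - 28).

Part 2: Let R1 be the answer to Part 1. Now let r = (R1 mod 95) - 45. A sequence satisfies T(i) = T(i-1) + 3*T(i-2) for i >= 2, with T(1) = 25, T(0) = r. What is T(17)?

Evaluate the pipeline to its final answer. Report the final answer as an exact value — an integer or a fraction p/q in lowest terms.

34950427

Part 1: remainder = value at the root: 7*(28)^4 - 2*(28)^3 + 7*(28)^2 - 7*(28)^1 - 2 = (4302592) + (-43904) + (5488) + (-196) + (-2) = 4263978; answer 4263978
Part 2: R1 = 4263978; r = 48; T(2) = 1*(25) + 3*(48) = 169; iterating: T(2)=169, T(3)=244, T(4)=751, T(5)=1483, T(6)=3736, T(7)=8185, T(8)=19393, T(9)=43948, T(10)=102127, T(11)=233971, T(12)=540352, T(13)=1242265, T(14)=2863321, T(15)=6590116, T(16)=15180079, T(17)=34950427; answer 34950427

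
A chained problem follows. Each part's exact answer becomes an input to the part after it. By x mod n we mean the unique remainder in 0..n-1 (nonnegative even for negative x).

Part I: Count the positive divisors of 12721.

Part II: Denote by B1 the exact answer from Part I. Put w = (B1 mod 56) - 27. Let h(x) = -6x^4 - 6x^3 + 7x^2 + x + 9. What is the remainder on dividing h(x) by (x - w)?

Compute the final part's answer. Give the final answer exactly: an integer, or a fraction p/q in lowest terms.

Part I: 12721 is prime, so its only divisors are 1 and 12721; count = 2; answer 2
Part II: B1 = 2; w = -25; remainder = value at the root: -6*(-25)^4 - 6*(-25)^3 + 7*(-25)^2 + 1*(-25)^1 + 9 = (-2343750) + (93750) + (4375) + (-25) + (9) = -2245641; answer -2245641

-2245641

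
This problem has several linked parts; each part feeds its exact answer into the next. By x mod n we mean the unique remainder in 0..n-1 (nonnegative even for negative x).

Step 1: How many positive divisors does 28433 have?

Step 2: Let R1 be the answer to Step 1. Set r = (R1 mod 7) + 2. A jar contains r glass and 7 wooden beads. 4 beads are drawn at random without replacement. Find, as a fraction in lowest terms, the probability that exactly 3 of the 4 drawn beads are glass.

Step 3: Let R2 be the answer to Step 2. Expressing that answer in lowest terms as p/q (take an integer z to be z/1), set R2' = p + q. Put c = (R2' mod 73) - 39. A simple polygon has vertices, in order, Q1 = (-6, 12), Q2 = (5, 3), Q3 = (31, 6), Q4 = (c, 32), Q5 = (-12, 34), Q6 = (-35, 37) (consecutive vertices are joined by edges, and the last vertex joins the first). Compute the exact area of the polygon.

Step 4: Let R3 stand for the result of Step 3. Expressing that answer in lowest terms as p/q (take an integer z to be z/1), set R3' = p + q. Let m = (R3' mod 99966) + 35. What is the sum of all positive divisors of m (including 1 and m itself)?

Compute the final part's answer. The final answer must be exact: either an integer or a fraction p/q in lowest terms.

3360

Step 1: 28433 is prime, so its only divisors are 1 and 28433; count = 2; answer 2
Step 2: R1 = 2; r = 4; total draws C(11,4) = 330; favorable C(4,3)*C(7,1) = 28; P = 14/165; answer 14/165
Step 3: R2 = 14/165; threaded value p + q = 179; c = -6; cross terms: (-6*3 - 5*12)=-78, (5*6 - 31*3)=-63, (31*32 - -6*6)=1028, (-6*34 - -12*32)=180, (-12*37 - -35*34)=746, (-35*12 - -6*37)=-198; twice the area = |1615| = 1615; area = 1615/2; answer 1615/2
Step 4: R3 = 1615/2; threaded value p + q = 1617; m = 1652; 1652 = 2^2 * 7 * 59; sigma = (1 + 2 + 4) * (1 + 7) * (1 + 59) = 7 * 8 * 60 = 3360; answer 3360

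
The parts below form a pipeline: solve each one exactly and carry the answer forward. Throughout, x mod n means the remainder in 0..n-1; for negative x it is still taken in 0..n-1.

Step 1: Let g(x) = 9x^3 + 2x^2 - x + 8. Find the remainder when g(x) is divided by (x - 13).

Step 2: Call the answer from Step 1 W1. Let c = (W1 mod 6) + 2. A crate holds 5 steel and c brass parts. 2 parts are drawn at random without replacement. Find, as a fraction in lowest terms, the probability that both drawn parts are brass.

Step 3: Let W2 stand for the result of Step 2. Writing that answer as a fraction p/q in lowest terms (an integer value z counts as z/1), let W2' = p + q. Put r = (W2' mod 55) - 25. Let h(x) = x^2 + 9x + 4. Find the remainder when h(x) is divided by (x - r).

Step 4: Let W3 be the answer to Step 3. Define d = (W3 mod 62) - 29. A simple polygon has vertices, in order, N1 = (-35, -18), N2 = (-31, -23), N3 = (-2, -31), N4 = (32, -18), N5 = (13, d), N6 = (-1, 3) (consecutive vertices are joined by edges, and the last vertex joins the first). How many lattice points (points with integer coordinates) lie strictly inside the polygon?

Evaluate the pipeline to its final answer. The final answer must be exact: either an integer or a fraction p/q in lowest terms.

1604

Step 1: remainder = value at the root: 9*(13)^3 + 2*(13)^2 - 1*(13)^1 + 8 = (19773) + (338) + (-13) + (8) = 20106; answer 20106
Step 2: W1 = 20106; c = 2; total draws C(7,2) = 21; favorable C(2,2) = 1; P = 1/21; answer 1/21
Step 3: W2 = 1/21; threaded value p + q = 22; r = -3; remainder = value at the root: 1*(-3)^2 + 9*(-3)^1 + 4 = (9) + (-27) + (4) = -14; answer -14
Step 4: W3 = -14; d = 19; cross terms: (-35*-23 - -31*-18)=247, (-31*-31 - -2*-23)=915, (-2*-18 - 32*-31)=1028, (32*19 - 13*-18)=842, (13*3 - -1*19)=58, (-1*-18 - -35*3)=123; twice the area = |3213| = 3213; area = 3213/2; boundary points = 1 + 1 + 1 + 1 + 2 + 1 = 7; strictly interior points = area - boundary/2 + 1 = 1604; answer 1604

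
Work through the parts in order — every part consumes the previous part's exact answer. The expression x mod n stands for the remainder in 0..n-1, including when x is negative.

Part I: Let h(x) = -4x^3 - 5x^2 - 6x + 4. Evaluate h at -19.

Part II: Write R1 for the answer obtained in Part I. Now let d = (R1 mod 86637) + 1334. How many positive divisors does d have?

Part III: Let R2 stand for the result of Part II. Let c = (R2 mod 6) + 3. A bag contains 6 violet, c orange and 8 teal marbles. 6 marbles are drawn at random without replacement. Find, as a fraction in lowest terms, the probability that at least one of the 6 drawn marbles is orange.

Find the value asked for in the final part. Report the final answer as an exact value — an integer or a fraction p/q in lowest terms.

Part I: -4*(-19)^3 - 5*(-19)^2 - 6*(-19)^1 + 4 = (27436) + (-1805) + (114) + (4) = 25749; answer 25749
Part II: R1 = 25749; d = 27083; 27083 = 7 * 53 * 73; number of divisors = (1+1) * (1+1) * (1+1) = 8; answer 8
Part III: R2 = 8; c = 5; total draws C(19,6) = 27132; complement C(14,6) = 3003; favorable 27132 - 3003 = 24129; P = 1149/1292; answer 1149/1292

1149/1292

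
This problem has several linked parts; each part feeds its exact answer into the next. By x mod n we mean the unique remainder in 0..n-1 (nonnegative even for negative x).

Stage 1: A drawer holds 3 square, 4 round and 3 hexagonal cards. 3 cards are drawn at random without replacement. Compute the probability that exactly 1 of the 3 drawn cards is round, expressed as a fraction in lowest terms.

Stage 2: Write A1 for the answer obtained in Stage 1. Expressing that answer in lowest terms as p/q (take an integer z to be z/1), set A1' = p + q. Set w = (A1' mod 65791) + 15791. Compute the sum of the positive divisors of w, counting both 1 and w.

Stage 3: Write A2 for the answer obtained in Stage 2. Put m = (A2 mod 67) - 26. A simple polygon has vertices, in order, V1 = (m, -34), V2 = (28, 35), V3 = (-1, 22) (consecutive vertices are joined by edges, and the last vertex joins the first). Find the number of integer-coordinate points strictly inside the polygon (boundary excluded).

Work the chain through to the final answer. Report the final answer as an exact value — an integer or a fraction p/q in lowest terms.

Stage 1: total draws C(10,3) = 120; favorable C(4,1)*C(6,2) = 60; P = 1/2; answer 1/2
Stage 2: A1 = 1/2; threaded value p + q = 3; w = 15794; 15794 = 2 * 53 * 149; sigma = (1 + 2) * (1 + 53) * (1 + 149) = 3 * 54 * 150 = 24300; answer 24300
Stage 3: A2 = 24300; m = 20; cross terms: (20*35 - 28*-34)=1652, (28*22 - -1*35)=651, (-1*-34 - 20*22)=-406; twice the area = |1897| = 1897; area = 1897/2; boundary points = 1 + 1 + 7 = 9; strictly interior points = area - boundary/2 + 1 = 945; answer 945

945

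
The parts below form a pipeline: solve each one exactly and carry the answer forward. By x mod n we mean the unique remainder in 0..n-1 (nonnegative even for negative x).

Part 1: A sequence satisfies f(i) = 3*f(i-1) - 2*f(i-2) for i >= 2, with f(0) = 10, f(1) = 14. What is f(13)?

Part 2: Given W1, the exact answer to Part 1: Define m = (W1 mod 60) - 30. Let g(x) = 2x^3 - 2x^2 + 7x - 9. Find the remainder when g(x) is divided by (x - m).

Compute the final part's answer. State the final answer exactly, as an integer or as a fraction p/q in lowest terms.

-8825

Part 1: f(2) = 3*(14) - 2*(10) = 22; iterating: f(2)=22, f(3)=38, f(4)=70, f(5)=134, f(6)=262, f(7)=518, f(8)=1030, f(9)=2054, f(10)=4102, f(11)=8198, f(12)=16390, f(13)=32774; answer 32774
Part 2: W1 = 32774; m = -16; remainder = value at the root: 2*(-16)^3 - 2*(-16)^2 + 7*(-16)^1 - 9 = (-8192) + (-512) + (-112) + (-9) = -8825; answer -8825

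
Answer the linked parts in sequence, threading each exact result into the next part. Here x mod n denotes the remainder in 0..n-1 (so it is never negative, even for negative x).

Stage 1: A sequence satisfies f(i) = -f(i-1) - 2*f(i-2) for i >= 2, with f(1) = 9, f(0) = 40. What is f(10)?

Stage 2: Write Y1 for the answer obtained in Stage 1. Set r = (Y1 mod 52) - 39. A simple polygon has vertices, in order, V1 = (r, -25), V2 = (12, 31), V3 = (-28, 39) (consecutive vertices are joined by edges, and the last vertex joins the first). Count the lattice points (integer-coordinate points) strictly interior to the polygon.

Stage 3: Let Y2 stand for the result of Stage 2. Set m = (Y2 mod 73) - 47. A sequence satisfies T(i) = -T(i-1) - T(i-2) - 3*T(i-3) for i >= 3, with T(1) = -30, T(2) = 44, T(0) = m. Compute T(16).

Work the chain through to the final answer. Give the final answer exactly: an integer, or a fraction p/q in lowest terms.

Stage 1: f(2) = -1*(9) - 2*(40) = -89; iterating: f(2)=-89, f(3)=71, f(4)=107, f(5)=-249, f(6)=35, f(7)=463, f(8)=-533, f(9)=-393, f(10)=1459; answer 1459
Stage 2: Y1 = 1459; r = -36; cross terms: (-36*31 - 12*-25)=-816, (12*39 - -28*31)=1336, (-28*-25 - -36*39)=2104; twice the area = |2624| = 2624; area = 1312; boundary points = 8 + 8 + 8 = 24; strictly interior points = area - boundary/2 + 1 = 1301; answer 1301
Stage 3: Y2 = 1301; m = 13; T(3) = -1*(44) - 1*(-30) - 3*(13) = -53; iterating: T(3)=-53, T(4)=99, T(5)=-178, T(6)=238, T(7)=-357, T(8)=653, T(9)=-1010, T(10)=1428, T(11)=-2377, T(12)=3979, T(13)=-5886, T(14)=9038, T(15)=-15089, T(16)=23709; answer 23709

23709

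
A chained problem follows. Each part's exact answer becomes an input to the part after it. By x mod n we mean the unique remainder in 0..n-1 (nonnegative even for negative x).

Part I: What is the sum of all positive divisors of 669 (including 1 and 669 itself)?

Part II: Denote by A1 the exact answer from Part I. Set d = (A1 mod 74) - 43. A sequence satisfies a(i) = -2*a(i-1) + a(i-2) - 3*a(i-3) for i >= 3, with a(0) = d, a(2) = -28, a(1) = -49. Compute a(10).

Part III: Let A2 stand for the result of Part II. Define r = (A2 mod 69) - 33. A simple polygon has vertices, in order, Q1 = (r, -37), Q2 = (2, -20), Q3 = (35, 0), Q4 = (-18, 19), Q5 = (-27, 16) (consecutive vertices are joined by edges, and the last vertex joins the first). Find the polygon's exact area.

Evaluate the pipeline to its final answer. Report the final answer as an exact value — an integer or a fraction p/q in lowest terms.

Part I: 669 = 3 * 223; sigma = (1 + 3) * (1 + 223) = 4 * 224 = 896; answer 896
Part II: A1 = 896; d = -35; a(3) = -2*(-28) + 1*(-49) - 3*(-35) = 112; iterating: a(3)=112, a(4)=-105, a(5)=406, a(6)=-1253, a(7)=3227, a(8)=-8925, a(9)=24836, a(10)=-68278; answer -68278
Part III: A2 = -68278; r = -1; cross terms: (-1*-20 - 2*-37)=94, (2*0 - 35*-20)=700, (35*19 - -18*0)=665, (-18*16 - -27*19)=225, (-27*-37 - -1*16)=1015; twice the area = |2699| = 2699; area = 2699/2; answer 2699/2

2699/2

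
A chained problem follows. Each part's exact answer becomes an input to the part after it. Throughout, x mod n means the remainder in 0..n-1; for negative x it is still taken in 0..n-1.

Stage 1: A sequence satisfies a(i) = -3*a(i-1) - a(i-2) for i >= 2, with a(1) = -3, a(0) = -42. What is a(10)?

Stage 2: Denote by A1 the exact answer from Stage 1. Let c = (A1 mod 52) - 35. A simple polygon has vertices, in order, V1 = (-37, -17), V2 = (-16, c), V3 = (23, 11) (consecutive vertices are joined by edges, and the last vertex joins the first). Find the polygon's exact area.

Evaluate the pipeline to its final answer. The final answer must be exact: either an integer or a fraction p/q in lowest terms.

Stage 1: a(2) = -3*(-3) - 1*(-42) = 51; iterating: a(2)=51, a(3)=-150, a(4)=399, a(5)=-1047, a(6)=2742, a(7)=-7179, a(8)=18795, a(9)=-49206, a(10)=128823; answer 128823
Stage 2: A1 = 128823; c = -16; cross terms: (-37*-16 - -16*-17)=320, (-16*11 - 23*-16)=192, (23*-17 - -37*11)=16; twice the area = |528| = 528; area = 264; answer 264

264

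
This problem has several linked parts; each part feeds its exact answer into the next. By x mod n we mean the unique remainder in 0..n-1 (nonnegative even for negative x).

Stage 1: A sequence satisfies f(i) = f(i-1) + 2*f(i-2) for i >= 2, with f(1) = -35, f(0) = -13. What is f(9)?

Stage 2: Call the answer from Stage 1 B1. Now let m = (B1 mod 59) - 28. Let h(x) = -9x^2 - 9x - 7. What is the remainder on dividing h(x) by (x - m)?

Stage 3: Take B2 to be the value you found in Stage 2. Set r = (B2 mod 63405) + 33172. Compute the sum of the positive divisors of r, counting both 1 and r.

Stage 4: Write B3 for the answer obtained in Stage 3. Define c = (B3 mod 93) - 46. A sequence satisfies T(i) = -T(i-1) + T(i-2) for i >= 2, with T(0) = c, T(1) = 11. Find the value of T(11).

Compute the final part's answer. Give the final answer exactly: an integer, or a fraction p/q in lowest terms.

Stage 1: f(2) = 1*(-35) + 2*(-13) = -61; iterating: f(2)=-61, f(3)=-131, f(4)=-253, f(5)=-515, f(6)=-1021, f(7)=-2051, f(8)=-4093, f(9)=-8195; answer -8195
Stage 2: B1 = -8195; m = -22; remainder = value at the root: -9*(-22)^2 - 9*(-22)^1 - 7 = (-4356) + (198) + (-7) = -4165; answer -4165
Stage 3: B2 = -4165; r = 92412; 92412 = 2^2 * 3^2 * 17 * 151; sigma = (1 + 2 + 4) * (1 + 3 + 9) * (1 + 17) * (1 + 151) = 7 * 13 * 18 * 152 = 248976; answer 248976
Stage 4: B3 = 248976; c = -31; T(2) = -1*(11) + 1*(-31) = -42; iterating: T(2)=-42, T(3)=53, T(4)=-95, T(5)=148, T(6)=-243, T(7)=391, T(8)=-634, T(9)=1025, T(10)=-1659, T(11)=2684; answer 2684

2684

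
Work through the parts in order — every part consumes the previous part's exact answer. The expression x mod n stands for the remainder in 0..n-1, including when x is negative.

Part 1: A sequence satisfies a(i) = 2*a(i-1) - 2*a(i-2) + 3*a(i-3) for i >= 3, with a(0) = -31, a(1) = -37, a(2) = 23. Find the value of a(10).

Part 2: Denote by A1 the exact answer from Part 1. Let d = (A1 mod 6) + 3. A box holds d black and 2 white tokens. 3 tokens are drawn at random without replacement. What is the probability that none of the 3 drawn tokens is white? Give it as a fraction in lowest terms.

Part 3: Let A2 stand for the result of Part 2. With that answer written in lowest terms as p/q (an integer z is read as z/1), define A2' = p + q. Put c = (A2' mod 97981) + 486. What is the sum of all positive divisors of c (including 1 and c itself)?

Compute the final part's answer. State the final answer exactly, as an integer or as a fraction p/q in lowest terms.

Part 1: a(3) = 2*(23) - 2*(-37) + 3*(-31) = 27; iterating: a(3)=27, a(4)=-103, a(5)=-191, a(6)=-95, a(7)=-117, a(8)=-617, a(9)=-1285, a(10)=-1687; answer -1687
Part 2: A1 = -1687; d = 8; total draws C(10,3) = 120; favorable C(8,3) = 56; P = 7/15; answer 7/15
Part 3: A2 = 7/15; threaded value p + q = 22; c = 508; 508 = 2^2 * 127; sigma = (1 + 2 + 4) * (1 + 127) = 7 * 128 = 896; answer 896

896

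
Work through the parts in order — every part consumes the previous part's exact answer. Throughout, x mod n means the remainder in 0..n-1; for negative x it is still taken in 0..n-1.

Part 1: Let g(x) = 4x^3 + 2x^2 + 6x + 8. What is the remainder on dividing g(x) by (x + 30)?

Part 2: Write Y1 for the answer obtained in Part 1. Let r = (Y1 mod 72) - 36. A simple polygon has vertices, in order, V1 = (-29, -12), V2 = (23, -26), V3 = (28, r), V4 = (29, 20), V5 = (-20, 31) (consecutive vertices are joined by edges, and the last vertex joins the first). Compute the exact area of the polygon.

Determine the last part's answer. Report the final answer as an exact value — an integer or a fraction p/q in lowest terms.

Part 1: remainder = value at the root: 4*(-30)^3 + 2*(-30)^2 + 6*(-30)^1 + 8 = (-108000) + (1800) + (-180) + (8) = -106372; answer -106372
Part 2: Y1 = -106372; r = 8; cross terms: (-29*-26 - 23*-12)=1030, (23*8 - 28*-26)=912, (28*20 - 29*8)=328, (29*31 - -20*20)=1299, (-20*-12 - -29*31)=1139; twice the area = |4708| = 4708; area = 2354; answer 2354

2354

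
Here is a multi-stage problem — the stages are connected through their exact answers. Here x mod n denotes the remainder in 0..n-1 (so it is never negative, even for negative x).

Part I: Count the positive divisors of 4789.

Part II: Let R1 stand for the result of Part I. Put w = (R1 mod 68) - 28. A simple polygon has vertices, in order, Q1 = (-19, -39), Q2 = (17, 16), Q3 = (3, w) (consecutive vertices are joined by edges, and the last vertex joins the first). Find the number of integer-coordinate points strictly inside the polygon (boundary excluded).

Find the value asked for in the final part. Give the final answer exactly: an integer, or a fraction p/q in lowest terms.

364

Part I: 4789 is prime, so its only divisors are 1 and 4789; count = 2; answer 2
Part II: R1 = 2; w = -26; cross terms: (-19*16 - 17*-39)=359, (17*-26 - 3*16)=-490, (3*-39 - -19*-26)=-611; twice the area = |-742| = 742; area = 371; boundary points = 1 + 14 + 1 = 16; strictly interior points = area - boundary/2 + 1 = 364; answer 364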